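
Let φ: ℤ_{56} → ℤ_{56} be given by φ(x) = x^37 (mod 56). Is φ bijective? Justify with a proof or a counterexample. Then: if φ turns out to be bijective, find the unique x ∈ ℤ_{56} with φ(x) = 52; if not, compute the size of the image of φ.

35

φ(0) = 0^37 = 0.
φ(14): Repeated squaring mod 56: 14^1 ≡ 14, 14^2 ≡ 14² = 196 ≡ 28, 14^4 ≡ 28² = 784 ≡ 0, 14^8 ≡ 0² = 0, 14^16 ≡ 0² = 0, 14^32 ≡ 0² = 0. Since 37 = 32 + 4 + 1, 14^37 ≡ 0·0·14: 0·0 = 0, then 0·14 = 0. So 14^37 ≡ 0 (mod 56).
So φ(0) = φ(14) = 0 while 0 ≠ 14, therefore φ is not injective, hence not bijective.
Since φ is not bijective, we determine |image(φ)|. Computing x^37 mod 56 for each x (by repeated squaring, reducing mod 56 at every step), the values φ(0), φ(1), …, φ(55) are: 0, 1, 16, 3, 32, 5, 48, 7, 8, 9, 24, 11, 40, 13, 0, 15, 16, 17, 32, 19, 48, 21, 8, 23, 24, 25, 40, 27, 0, 29, 16, 31, 32, 33, 48, 35, 8, 37, 24, 39, 40, 41, 0, 43, 16, 45, 32, 47, 48, 49, 8, 51, 24, 53, 40, 55.
The distinct values are {0, 1, 3, 5, 7, 8, 9, 11, 13, 15, 16, 17, 19, 21, 23, 24, 25, 27, 29, 31, 32, 33, 35, 37, 39, 40, 41, 43, 45, 47, 48, 49, 51, 53, 55}; there are 35 of them.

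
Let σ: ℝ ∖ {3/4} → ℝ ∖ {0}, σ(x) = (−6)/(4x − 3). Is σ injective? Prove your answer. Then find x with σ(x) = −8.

15/16

Suppose σ(u) = σ(v). Cross-multiplying: (−6)(4v − 3) = (−6)(4u − 3).
Expanding both sides and cancelling the symmetric terms leaves 24·(u − v) = 0. Since 24 ≠ 0, u = v. Thus σ is injective.
Solving σ(x) = −8: cross-multiplying gives −6 = −8(4x − 3), which rearranges to 32x = 30, so x = 15/16.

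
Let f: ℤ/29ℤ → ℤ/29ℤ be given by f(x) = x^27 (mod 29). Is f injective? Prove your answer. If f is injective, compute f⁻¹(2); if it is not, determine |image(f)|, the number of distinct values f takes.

15

Since 29 is prime, the nonzero elements of ℤ/29ℤ form a cyclic group of order 28.
As gcd(27, 28) = 1, raising to the 27th power is a bijection on this group: if s^27 ≡ t^27 then (st^{−1})^27 = 1, and the only element of order dividing gcd(27, 28) = 1 is 1, so s = t.
With f(0) = 0 this makes f injective on all of ℤ/29ℤ, hence bijective (finite equal-size domain and codomain). In particular f is injective.
Since f is injective, we find the preimage of 2. The inverse of x ↦ x^27 on (ℤ/29ℤ)^× is x ↦ x^27, because 27·27 = 729 = 26·28 + 1 ≡ 1 (mod 28) and x^{28} = 1 for x ≠ 0 (Fermat). So f⁻¹(2) = 2^27 mod 29.
Repeated squaring mod 29: 2^1 ≡ 2, 2^2 ≡ 2² = 4, 2^4 ≡ 4² = 16, 2^8 ≡ 16² = 256 ≡ 24, 2^16 ≡ 24² = 576 ≡ 25. Since 27 = 16 + 8 + 2 + 1, 2^27 ≡ 25·24·4·2: 25·24 = 600 ≡ 20, then 20·4 = 80 ≡ 22, then 22·2 = 44 ≡ 15. So 2^27 ≡ 15 (mod 29).
Hence f⁻¹(2) = 15.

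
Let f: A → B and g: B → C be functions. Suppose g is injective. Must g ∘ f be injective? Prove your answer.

No. Take A = {1, 2}, B = C = {1, 2, 3, 4}, f(1) = f(2) = 1, and g = identity (injective).
Then (g ∘ f)(1) = (g ∘ f)(2) = 1 with 1 ≠ 2, so g ∘ f is not injective.

not injective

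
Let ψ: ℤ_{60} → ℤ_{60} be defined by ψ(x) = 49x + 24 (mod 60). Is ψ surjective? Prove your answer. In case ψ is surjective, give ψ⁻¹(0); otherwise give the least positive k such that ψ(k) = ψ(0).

24

Recall that ψ is surjective if every y in the codomain equals ψ(x) for some x in the domain.
Since gcd(49, 60) = 1, 49 is invertible modulo 60. Euclid's algorithm: 60 = 1·49 + 11, 49 = 4·11 + 5, 11 = 2·5 + 1; back-substituting gives 1 = 49·49 − 40·60, so 49⁻¹ ≡ 49 (mod 60).
For any y ∈ ℤ_{60}, x = 49(y − 24) mod 60 satisfies ψ(x) = 49·49(y − 24) + 24 ≡ y (since 49·49 ≡ 1 mod 60). So every y has a preimage.
Hence ψ is surjective.
Since ψ is surjective, we compute ψ⁻¹(0): solve 49x + 24 ≡ 0 (mod 60), i.e. 49x ≡ 36 (mod 60).
Multiplying by 49⁻¹ = 49 gives x ≡ 49·36 = 1764 = 29·60 + 24 ≡ 24 (mod 60).
Check: ψ(24) = 49·24 + 24 = 1200 = 20·60 + 0 ≡ 0 (mod 60).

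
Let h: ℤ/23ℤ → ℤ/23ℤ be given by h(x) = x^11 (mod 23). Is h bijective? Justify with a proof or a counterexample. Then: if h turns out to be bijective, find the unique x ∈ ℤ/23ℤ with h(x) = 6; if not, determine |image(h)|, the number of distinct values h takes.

h(1) = 1^11 = 1.
h(2): Repeated squaring mod 23: 2^1 ≡ 2, 2^2 ≡ 2² = 4, 2^4 ≡ 4² = 16, 2^8 ≡ 16² = 256 ≡ 3. Since 11 = 8 + 2 + 1, 2^11 ≡ 3·4·2: 3·4 = 12, then 12·2 = 24 ≡ 1. So 2^11 ≡ 1 (mod 23).
So h(1) = h(2) = 1 while 1 ≠ 2, thus h is not injective, hence not bijective.
Since h is not bijective, we determine |image(h)|. Computing x^11 mod 23 for each x (by repeated squaring, reducing mod 23 at every step), the values h(0), h(1), …, h(22) are: 0, 1, 1, 1, 1, 22, 1, 22, 1, 1, 22, 22, 1, 1, 22, 22, 1, 22, 1, 22, 22, 22, 22.
The distinct values are {0, 1, 22}; there are 3 of them.

3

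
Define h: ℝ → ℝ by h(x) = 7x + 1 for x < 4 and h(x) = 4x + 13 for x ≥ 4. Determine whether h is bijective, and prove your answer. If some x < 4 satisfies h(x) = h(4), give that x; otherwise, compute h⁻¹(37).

6

Both pieces are strictly increasing (slopes 7 and 4), so each is injective on its own interval.
The left piece maps (−∞, 4) onto (−∞, 29); the right piece maps [4, ∞) onto [29, ∞).
Since 29 = 29, the images partition ℝ: h is injective and surjective, hence bijective.
Because the two images are disjoint, no x < 4 has h(x) = h(4), so we compute h⁻¹(37): 37 lies in [29, ∞), so solve 4x + 13 = 37: x = (37 − 13)/4 = 6.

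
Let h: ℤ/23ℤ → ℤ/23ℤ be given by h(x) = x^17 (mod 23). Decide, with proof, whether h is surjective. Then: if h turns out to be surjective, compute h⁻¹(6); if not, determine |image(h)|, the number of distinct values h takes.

Since 23 is prime, the nonzero elements of ℤ/23ℤ form a cyclic group of order 22.
As gcd(17, 22) = 1, raising to the 17th power is a bijection on this group: if u^17 ≡ v^17 then (uv^{−1})^17 = 1, and the only element of order dividing gcd(17, 22) = 1 is 1, so u = v.
With h(0) = 0 this makes h injective on all of ℤ/23ℤ, hence bijective (finite equal-size domain and codomain). In particular h is surjective.
Since h is surjective, we find the preimage of 6. The inverse of x ↦ x^17 on (ℤ/23ℤ)^× is x ↦ x^13, because 17·13 = 221 = 10·22 + 1 ≡ 1 (mod 22) and x^{22} = 1 for x ≠ 0 (Fermat). So h⁻¹(6) = 6^13 mod 23.
Repeated squaring mod 23: 6^1 ≡ 6, 6^2 ≡ 6² = 36 ≡ 13, 6^4 ≡ 13² = 169 ≡ 8, 6^8 ≡ 8² = 64 ≡ 18. Since 13 = 8 + 4 + 1, 6^13 ≡ 18·8·6: 18·8 = 144 ≡ 6, then 6·6 = 36 ≡ 13. So 6^13 ≡ 13 (mod 23).
Hence h⁻¹(6) = 13.

13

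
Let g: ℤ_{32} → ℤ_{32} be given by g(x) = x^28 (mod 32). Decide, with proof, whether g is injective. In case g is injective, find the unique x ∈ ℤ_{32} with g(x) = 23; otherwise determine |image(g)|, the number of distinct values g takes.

g(0) = 0^28 = 0.
g(2): Repeated squaring mod 32: 2^1 ≡ 2, 2^2 ≡ 2² = 4, 2^4 ≡ 4² = 16, 2^8 ≡ 16² = 256 ≡ 0, 2^16 ≡ 0² = 0. Since 28 = 16 + 8 + 4, 2^28 ≡ 0·0·16: 0·0 = 0, then 0·16 = 0. So 2^28 ≡ 0 (mod 32).
So g(0) = g(2) = 0 while 0 ≠ 2, so g is not injective.
Since g is not injective, we determine |image(g)|. Computing x^28 mod 32 for each x (by repeated squaring, reducing mod 32 at every step), the values g(0), g(1), …, g(31) are: 0, 1, 0, 17, 0, 17, 0, 1, 0, 1, 0, 17, 0, 17, 0, 1, 0, 1, 0, 17, 0, 17, 0, 1, 0, 1, 0, 17, 0, 17, 0, 1.
The distinct values are {0, 1, 17}; there are 3 of them.

3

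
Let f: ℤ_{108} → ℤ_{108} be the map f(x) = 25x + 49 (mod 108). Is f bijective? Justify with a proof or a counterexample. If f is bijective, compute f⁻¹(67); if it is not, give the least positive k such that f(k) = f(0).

Recall that f is injective if f(x_1) = f(x_2) implies x_1 = x_2.
If f(x_1) = f(x_2), then 25x_1 ≡ 25x_2 (mod 108). Because gcd(25, 108) = 1, we may cancel 25 to get x_1 ≡ x_2 (mod 108).
We now compute 25⁻¹ mod 108 explicitly. Euclid's algorithm: 108 = 4·25 + 8, 25 = 3·8 + 1; back-substituting gives 1 = 13·25 − 3·108, so 25⁻¹ ≡ 13 (mod 108).
Then y ↦ 13(y − 49) is a two-sided inverse to f, so every y ∈ ℤ_{108} has a preimage.
Therefore f is bijective.
Since f is bijective, we find f⁻¹(67): we need 25x ≡ 67 − 49 ≡ 18 (mod 108). Using 25⁻¹ = 13: x ≡ 13·18 = 234 = 2·108 + 18, so x = 18.
Check: f(18) = 25·18 + 49 = 499 = 4·108 + 67 ≡ 67 (mod 108).

18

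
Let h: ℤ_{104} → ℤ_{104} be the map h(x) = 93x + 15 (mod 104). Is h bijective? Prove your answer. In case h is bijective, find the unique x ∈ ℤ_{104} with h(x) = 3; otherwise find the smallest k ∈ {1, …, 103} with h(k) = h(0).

Suppose h(s) = h(t) in ℤ_{104}. Then 93s + 15 ≡ 93t + 15 (mod 104), so 93(s − t) ≡ 0 (mod 104).
Since gcd(93, 104) = 1, 93 is invertible modulo 104, hence s − t ≡ 0 (mod 104), i.e. s = t.
We now compute 93⁻¹ mod 104 explicitly. Euclid's algorithm: 104 = 1·93 + 11, 93 = 8·11 + 5, 11 = 2·5 + 1; back-substituting gives 1 = 85·93 − 76·104, so 93⁻¹ ≡ 85 (mod 104).
Then y ↦ 85(y − 15) is a two-sided inverse to h, so every y ∈ ℤ_{104} has a preimage.
Hence h is bijective.
Since h is bijective, we compute h⁻¹(3): solve 93x + 15 ≡ 3 (mod 104), i.e. 93x ≡ 92 (mod 104).
Multiplying by 93⁻¹ = 85 gives x ≡ 85·92 = 7820 = 75·104 + 20 ≡ 20 (mod 104).
Check: h(20) = 93·20 + 15 = 1875 = 18·104 + 3 ≡ 3 (mod 104).

20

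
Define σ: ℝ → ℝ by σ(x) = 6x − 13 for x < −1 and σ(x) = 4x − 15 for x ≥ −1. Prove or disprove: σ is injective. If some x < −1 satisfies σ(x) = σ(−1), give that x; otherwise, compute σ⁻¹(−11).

Both pieces are strictly increasing (slopes 6 and 4), so each is injective on its own interval.
The left piece maps (−∞, −1) onto (−∞, −19); the right piece maps [−1, ∞) onto [−19, ∞).
These images are disjoint, so no value is attained by both pieces. Hence σ is injective.
Because the two images are disjoint, no x < −1 has σ(x) = σ(−1), so we compute σ⁻¹(−11): −11 lies in [−19, ∞), so solve 4x − 15 = −11: x = (−11 + 15)/4 = 1.

1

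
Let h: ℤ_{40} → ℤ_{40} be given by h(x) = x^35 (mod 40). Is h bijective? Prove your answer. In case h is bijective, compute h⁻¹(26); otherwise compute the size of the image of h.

25

h(0) = 0^35 = 0.
h(10): Repeated squaring mod 40: 10^1 ≡ 10, 10^2 ≡ 10² = 100 ≡ 20, 10^4 ≡ 20² = 400 ≡ 0, 10^8 ≡ 0² = 0, 10^16 ≡ 0² = 0, 10^32 ≡ 0² = 0. Since 35 = 32 + 2 + 1, 10^35 ≡ 0·20·10: 0·20 = 0, then 0·10 = 0. So 10^35 ≡ 0 (mod 40).
So h(0) = h(10) = 0 while 0 ≠ 10, therefore h is not injective, hence not bijective.
Since h is not bijective, we determine |image(h)|. Computing x^35 mod 40 for each x (by repeated squaring, reducing mod 40 at every step), the values h(0), h(1), …, h(39) are: 0, 1, 8, 27, 24, 5, 16, 23, 32, 9, 0, 11, 8, 37, 24, 15, 16, 33, 32, 19, 0, 21, 8, 7, 24, 25, 16, 3, 32, 29, 0, 31, 8, 17, 24, 35, 16, 13, 32, 39.
The distinct values are {0, 1, 3, 5, 7, 8, 9, 11, 13, 15, 16, 17, 19, 21, 23, 24, 25, 27, 29, 31, 32, 33, 35, 37, 39}; there are 25 of them.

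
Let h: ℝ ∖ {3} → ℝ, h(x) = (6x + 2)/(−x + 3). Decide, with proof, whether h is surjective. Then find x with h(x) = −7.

23

If h(x) = −6, cross-multiplying gives −1(6x + 2) = 6(−x + 3), which simplifies to −2 = 18 — false.  So −6 has no preimage and h is not surjective.
Solving h(x) = −7: cross-multiplying gives 6x + 2 = −7(−x + 3), which rearranges to −1x = −23, so x = 23.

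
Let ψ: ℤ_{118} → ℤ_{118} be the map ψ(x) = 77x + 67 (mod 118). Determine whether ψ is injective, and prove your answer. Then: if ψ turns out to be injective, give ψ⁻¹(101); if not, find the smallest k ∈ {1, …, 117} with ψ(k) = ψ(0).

Recall: ψ is injective if ψ(u) = ψ(v) implies u = v.
Suppose ψ(u) = ψ(v) in ℤ_{118}. Then 77u + 67 ≡ 77v + 67 (mod 118), therefore 77(u − v) ≡ 0 (mod 118).
Since gcd(77, 118) = 1, 77 is invertible modulo 118, so u − v ≡ 0 (mod 118), i.e. u = v.
So ψ is injective.
We now compute 77⁻¹ mod 118 explicitly. Euclid's algorithm: 118 = 1·77 + 41, 77 = 1·41 + 36, 41 = 1·36 + 5, 36 = 7·5 + 1; back-substituting gives 1 = 23·77 − 15·118, so 77⁻¹ ≡ 23 (mod 118).
Since ψ is injective, we compute ψ⁻¹(101): solve 77x + 67 ≡ 101 (mod 118), i.e. 77x ≡ 34 (mod 118).
Multiplying by 77⁻¹ = 23 gives x ≡ 23·34 = 782 = 6·118 + 74 ≡ 74 (mod 118).
Check: ψ(74) = 77·74 + 67 = 5765 = 48·118 + 101 ≡ 101 (mod 118).

74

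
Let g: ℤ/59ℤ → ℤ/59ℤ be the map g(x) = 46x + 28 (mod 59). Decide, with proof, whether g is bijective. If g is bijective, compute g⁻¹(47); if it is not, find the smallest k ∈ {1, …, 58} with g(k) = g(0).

53

If g(s) = g(t), then 46s ≡ 46t (mod 59). Because gcd(46, 59) = 1, we may cancel 46 to get s ≡ t (mod 59).
We now compute 46⁻¹ mod 59 explicitly. Euclid's algorithm: 59 = 1·46 + 13, 46 = 3·13 + 7, 13 = 1·7 + 6, 7 = 1·6 + 1; back-substituting gives 1 = 9·46 − 7·59, so 46⁻¹ ≡ 9 (mod 59).
Then y ↦ 9(y − 28) is a two-sided inverse to g, so every y ∈ ℤ/59ℤ has a preimage.
Therefore g is bijective.
Since g is bijective, we find g⁻¹(47): we need 46x ≡ 47 − 28 ≡ 19 (mod 59). Using 46⁻¹ = 9: x ≡ 9·19 = 171 = 2·59 + 53, so x = 53.
Check: g(53) = 46·53 + 28 = 2466 = 41·59 + 47 ≡ 47 (mod 59).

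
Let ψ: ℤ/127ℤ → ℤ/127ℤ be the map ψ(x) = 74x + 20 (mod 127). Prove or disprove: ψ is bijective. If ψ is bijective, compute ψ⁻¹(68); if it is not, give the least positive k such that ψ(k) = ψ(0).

59

If ψ(a) = ψ(b), then 74a ≡ 74b (mod 127). Because gcd(74, 127) = 1, we may cancel 74 to get a ≡ b (mod 127).
We now compute 74⁻¹ mod 127 explicitly. Euclid's algorithm: 127 = 1·74 + 53, 74 = 1·53 + 21, 53 = 2·21 + 11, 21 = 1·11 + 10, 11 = 1·10 + 1; back-substituting gives 1 = 115·74 − 67·127, so 74⁻¹ ≡ 115 (mod 127).
Then y ↦ 115(y − 20) is a two-sided inverse to ψ, so every y ∈ ℤ/127ℤ has a preimage.
Thus ψ is bijective.
Since ψ is bijective, we find ψ⁻¹(68): we need 74x ≡ 68 − 20 ≡ 48 (mod 127). Using 74⁻¹ = 115: x ≡ 115·48 = 5520 = 43·127 + 59, so x = 59.
Check: ψ(59) = 74·59 + 20 = 4386 = 34·127 + 68 ≡ 68 (mod 127).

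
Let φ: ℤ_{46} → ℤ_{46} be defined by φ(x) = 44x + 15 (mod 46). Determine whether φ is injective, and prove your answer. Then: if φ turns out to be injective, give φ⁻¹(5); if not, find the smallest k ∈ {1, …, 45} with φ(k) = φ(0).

Recall: φ is injective if φ(a) = φ(b) implies a = b.
We have gcd(44, 46) = 2 > 1. Taking a = 0 and b = 23: φ(0) = 15 and φ(23) = 44·23 + 15 = 1027 ≡ 15 (mod 46).
So φ(0) = φ(23) while 0 ≠ 23, thus φ is not injective.
Since φ is not injective, we find the least positive k with φ(k) = φ(0): this means 44k ≡ 0 (mod 46), i.e. 46 ∣ 44k. Since gcd(44, 46) = 2, dividing through by 2 this holds exactly when 23 ∣ 22k, and as gcd(22, 23) = 1, exactly when 23 ∣ k.
The smallest positive such k is 23.

23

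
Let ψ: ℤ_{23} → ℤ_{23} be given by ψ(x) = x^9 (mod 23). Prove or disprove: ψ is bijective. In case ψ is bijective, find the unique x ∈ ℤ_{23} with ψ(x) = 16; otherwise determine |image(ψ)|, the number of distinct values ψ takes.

Since 23 is prime, the nonzero elements of ℤ_{23} form a cyclic group of order 22.
As gcd(9, 22) = 1, raising to the 9th power is a bijection on this group: if x_1^9 ≡ x_2^9 then (x_1x_2^{−1})^9 = 1, and the only element of order dividing gcd(9, 22) = 1 is 1, so x_1 = x_2.
With ψ(0) = 0 this makes ψ injective on all of ℤ_{23}, hence bijective (finite equal-size domain and codomain). In particular ψ is bijective.
Since ψ is bijective, we find the preimage of 16. The inverse of x ↦ x^9 on (ℤ_{23})^× is x ↦ x^5, because 9·5 = 45 = 2·22 + 1 ≡ 1 (mod 22) and x^{22} = 1 for x ≠ 0 (Fermat). So ψ⁻¹(16) = 16^5 mod 23.
Repeated squaring mod 23: 16^1 ≡ 16, 16^2 ≡ 16² = 256 ≡ 3, 16^4 ≡ 3² = 9. Since 5 = 4 + 1, 16^5 ≡ 9·16: 9·16 = 144 ≡ 6. So 16^5 ≡ 6 (mod 23).
Hence ψ⁻¹(16) = 6.

6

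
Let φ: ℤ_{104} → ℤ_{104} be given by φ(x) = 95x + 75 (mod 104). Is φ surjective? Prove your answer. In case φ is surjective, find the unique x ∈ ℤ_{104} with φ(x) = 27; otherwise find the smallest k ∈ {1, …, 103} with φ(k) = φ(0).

40

Since gcd(95, 104) = 1, 95 is invertible modulo 104. Euclid's algorithm: 104 = 1·95 + 9, 95 = 10·9 + 5, 9 = 1·5 + 4, 5 = 1·4 + 1; back-substituting gives 1 = 23·95 − 21·104, so 95⁻¹ ≡ 23 (mod 104).
Then y ↦ 23(y − 75) is a two-sided inverse to φ, so every y ∈ ℤ_{104} has a preimage.
Therefore φ is surjective.
Since φ is surjective, we find φ⁻¹(27): we need 95x ≡ 27 − 75 ≡ 56 (mod 104). Using 95⁻¹ = 23: x ≡ 23·56 = 1288 = 12·104 + 40, so x = 40.
Check: φ(40) = 95·40 + 75 = 3875 = 37·104 + 27 ≡ 27 (mod 104).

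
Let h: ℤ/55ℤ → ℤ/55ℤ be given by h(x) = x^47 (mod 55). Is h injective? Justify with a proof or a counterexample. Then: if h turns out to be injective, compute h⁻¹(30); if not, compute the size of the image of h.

50

Computing x^47 mod 55 for each x (by repeated squaring, reducing mod 55 at every step), the values h(0), h(1), …, h(54) are: 0, 1, 18, 42, 49, 25, 41, 28, 2, 4, 10, 11, 23, 7, 9, 5, 36, 8, 17, 24, 15, 21, 33, 12, 29, 20, 16, 3, 52, 39, 35, 26, 43, 22, 34, 40, 31, 38, 47, 19, 50, 46, 48, 32, 44, 45, 51, 53, 27, 14, 30, 6, 13, 37, 54.
Every element of ℤ/55ℤ appears exactly once in this list, so h is a bijection, and in particular injective.
Since h is injective, we read off the preimage of 30 from the same table: h(50) = 30, so h⁻¹(30) = 50.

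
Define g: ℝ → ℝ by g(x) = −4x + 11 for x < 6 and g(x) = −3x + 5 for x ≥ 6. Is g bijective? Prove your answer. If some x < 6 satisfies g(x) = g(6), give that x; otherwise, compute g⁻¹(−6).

17/4

Both pieces are strictly decreasing (slopes −4 and −3), so each is injective on its own interval.
The left piece maps (−∞, 6) onto (−13, ∞); the right piece maps [6, ∞) onto (−∞, −13].
Since −13 = −13, the images partition ℝ: g is injective and surjective, hence bijective.
Because the two images are disjoint, no x < 6 has g(x) = g(6), so we compute g⁻¹(−6): −6 lies in (−13, ∞), so solve −4x + 11 = −6: x = (−6 − 11)/(−4) = 17/4.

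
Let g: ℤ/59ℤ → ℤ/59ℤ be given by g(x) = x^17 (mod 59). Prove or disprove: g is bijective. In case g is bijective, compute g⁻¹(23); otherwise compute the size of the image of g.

Since 59 is prime, the nonzero elements of ℤ/59ℤ form a cyclic group of order 58.
As gcd(17, 58) = 1, raising to the 17th power is a bijection on this group: if a^17 ≡ b^17 then (ab^{−1})^17 = 1, and the only element of order dividing gcd(17, 58) = 1 is 1, so a = b.
With g(0) = 0 this makes g injective on all of ℤ/59ℤ, hence bijective (finite equal-size domain and codomain). In particular g is bijective.
Since g is bijective, we find the preimage of 23. The inverse of x ↦ x^17 on (ℤ/59ℤ)^× is x ↦ x^41, because 17·41 = 697 = 12·58 + 1 ≡ 1 (mod 58) and x^{58} = 1 for x ≠ 0 (Fermat). So g⁻¹(23) = 23^41 mod 59.
Repeated squaring mod 59: 23^1 ≡ 23, 23^2 ≡ 23² = 529 ≡ 57, 23^4 ≡ 57² = 3249 ≡ 4, 23^8 ≡ 4² = 16, 23^16 ≡ 16² = 256 ≡ 20, 23^32 ≡ 20² = 400 ≡ 46. Since 41 = 32 + 8 + 1, 23^41 ≡ 46·16·23: 46·16 = 736 ≡ 28, then 28·23 = 644 ≡ 54. So 23^41 ≡ 54 (mod 59).
Hence g⁻¹(23) = 54.

54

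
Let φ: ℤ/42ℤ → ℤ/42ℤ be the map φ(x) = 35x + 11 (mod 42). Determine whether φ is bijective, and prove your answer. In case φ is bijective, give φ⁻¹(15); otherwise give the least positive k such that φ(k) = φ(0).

6

We have gcd(35, 42) = 7 > 1. Taking s = 0 and t = 6: φ(0) = 11 and φ(6) = 35·6 + 11 = 221 ≡ 11 (mod 42).
So φ(0) = φ(6) while 0 ≠ 6, thus φ is not injective, hence not bijective.
Since φ is not bijective, we find the least positive k with φ(k) = φ(0): this means 35k ≡ 0 (mod 42), i.e. 42 ∣ 35k. Since gcd(35, 42) = 7, dividing through by 7 this holds exactly when 6 ∣ 5k, and as gcd(5, 6) = 1, exactly when 6 ∣ k.
The smallest positive such k is 6.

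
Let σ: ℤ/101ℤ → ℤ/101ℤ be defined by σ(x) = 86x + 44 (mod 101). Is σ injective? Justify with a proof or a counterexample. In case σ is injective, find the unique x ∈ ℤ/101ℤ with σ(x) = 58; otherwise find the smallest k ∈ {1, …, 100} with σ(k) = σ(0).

26

Suppose σ(x_1) = σ(x_2) in ℤ/101ℤ. Then 86x_1 + 44 ≡ 86x_2 + 44 (mod 101), so 86(x_1 − x_2) ≡ 0 (mod 101).
Since gcd(86, 101) = 1, 86 is invertible modulo 101, therefore x_1 − x_2 ≡ 0 (mod 101), i.e. x_1 = x_2.
Hence σ is injective.
We now compute 86⁻¹ mod 101 explicitly. Euclid's algorithm: 101 = 1·86 + 15, 86 = 5·15 + 11, 15 = 1·11 + 4, 11 = 2·4 + 3, 4 = 1·3 + 1; back-substituting gives 1 = 74·86 − 63·101, so 86⁻¹ ≡ 74 (mod 101).
Since σ is injective, we compute σ⁻¹(58): solve 86x + 44 ≡ 58 (mod 101), i.e. 86x ≡ 14 (mod 101).
Multiplying by 86⁻¹ = 74 gives x ≡ 74·14 = 1036 = 10·101 + 26 ≡ 26 (mod 101).
Check: σ(26) = 86·26 + 44 = 2280 = 22·101 + 58 ≡ 58 (mod 101).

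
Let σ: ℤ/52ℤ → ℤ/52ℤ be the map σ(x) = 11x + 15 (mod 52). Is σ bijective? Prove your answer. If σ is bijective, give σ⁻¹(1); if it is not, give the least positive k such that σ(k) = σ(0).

46

Suppose σ(x_1) = σ(x_2) in ℤ/52ℤ. Then 11x_1 + 15 ≡ 11x_2 + 15 (mod 52), thus 11(x_1 − x_2) ≡ 0 (mod 52).
Since gcd(11, 52) = 1, 11 is invertible modulo 52, hence x_1 − x_2 ≡ 0 (mod 52), i.e. x_1 = x_2.
We now compute 11⁻¹ mod 52 explicitly. Euclid's algorithm: 52 = 4·11 + 8, 11 = 1·8 + 3, 8 = 2·3 + 2, 3 = 1·2 + 1; back-substituting gives 1 = 19·11 − 4·52, so 11⁻¹ ≡ 19 (mod 52).
For any y ∈ ℤ/52ℤ, x = 19(y − 15) mod 52 satisfies σ(x) = 11·19(y − 15) + 15 ≡ y (since 11·19 ≡ 1 mod 52). So every y has a preimage.
So σ is bijective.
Since σ is bijective, we find σ⁻¹(1): we need 11x ≡ 1 − 15 ≡ 38 (mod 52). Using 11⁻¹ = 19: x ≡ 19·38 = 722 = 13·52 + 46, so x = 46.
Check: σ(46) = 11·46 + 15 = 521 = 10·52 + 1 ≡ 1 (mod 52).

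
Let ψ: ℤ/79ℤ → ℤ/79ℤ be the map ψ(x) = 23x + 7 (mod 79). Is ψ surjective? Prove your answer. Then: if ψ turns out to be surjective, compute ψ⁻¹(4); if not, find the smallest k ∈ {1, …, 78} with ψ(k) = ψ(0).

Since gcd(23, 79) = 1, 23 is invertible modulo 79. Euclid's algorithm: 79 = 3·23 + 10, 23 = 2·10 + 3, 10 = 3·3 + 1; back-substituting gives 1 = 55·23 − 16·79, so 23⁻¹ ≡ 55 (mod 79).
Then y ↦ 55(y − 7) is a two-sided inverse to ψ, so every y ∈ ℤ/79ℤ has a preimage.
Thus ψ is surjective.
Since ψ is surjective, we find ψ⁻¹(4): we need 23x ≡ 4 − 7 ≡ 76 (mod 79). Using 23⁻¹ = 55: x ≡ 55·76 = 4180 = 52·79 + 72, so x = 72.
Check: ψ(72) = 23·72 + 7 = 1663 = 21·79 + 4 ≡ 4 (mod 79).

72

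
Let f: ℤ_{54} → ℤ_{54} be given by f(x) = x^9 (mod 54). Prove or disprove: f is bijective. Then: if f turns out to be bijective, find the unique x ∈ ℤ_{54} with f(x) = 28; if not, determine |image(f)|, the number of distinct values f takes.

f(0) = 0^9 = 0.
f(6): Repeated squaring mod 54: 6^1 ≡ 6, 6^2 ≡ 6² = 36, 6^4 ≡ 36² = 1296 ≡ 0, 6^8 ≡ 0² = 0. Since 9 = 8 + 1, 6^9 ≡ 0·6: 0·6 = 0. So 6^9 ≡ 0 (mod 54).
So f(0) = f(6) = 0 while 0 ≠ 6, hence f is not injective, hence not bijective.
Since f is not bijective, we determine |image(f)|. Computing x^9 mod 54 for each x (by repeated squaring, reducing mod 54 at every step), the values f(0), f(1), …, f(53) are: 0, 1, 26, 27, 28, 53, 0, 1, 26, 27, 28, 53, 0, 1, 26, 27, 28, 53, 0, 1, 26, 27, 28, 53, 0, 1, 26, 27, 28, 53, 0, 1, 26, 27, 28, 53, 0, 1, 26, 27, 28, 53, 0, 1, 26, 27, 28, 53, 0, 1, 26, 27, 28, 53.
The distinct values are {0, 1, 26, 27, 28, 53}; there are 6 of them.

6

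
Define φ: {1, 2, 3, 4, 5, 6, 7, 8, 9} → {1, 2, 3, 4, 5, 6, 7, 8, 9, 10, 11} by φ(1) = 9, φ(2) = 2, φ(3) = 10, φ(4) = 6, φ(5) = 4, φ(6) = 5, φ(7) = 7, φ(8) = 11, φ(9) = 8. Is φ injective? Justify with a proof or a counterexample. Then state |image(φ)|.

The values φ(1), …, φ(9) are 9, 2, 10, 6, 4, 5, 7, 11, 8 — all distinct.
So φ(u) = φ(v) only when u = v, and φ is injective.
The image of φ is {2, 4, 5, 6, 7, 8, 9, 10, 11}, which has 9 elements.

9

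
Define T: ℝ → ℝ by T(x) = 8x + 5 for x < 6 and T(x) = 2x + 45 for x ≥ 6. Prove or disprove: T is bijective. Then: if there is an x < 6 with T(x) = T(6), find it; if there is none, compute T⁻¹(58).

Both pieces are strictly increasing (slopes 8 and 2), so each is injective on its own interval.
The left piece maps (−∞, 6) onto (−∞, 53); the right piece maps [6, ∞) onto [57, ∞).
The images leave a gap (53 has no preimage), so T is not surjective, hence not bijective.
Because the two images are disjoint, no x < 6 has T(x) = T(6), so we compute T⁻¹(58): 58 lies in [57, ∞), so solve 2x + 45 = 58: x = (58 − 45)/2 = 13/2.

13/2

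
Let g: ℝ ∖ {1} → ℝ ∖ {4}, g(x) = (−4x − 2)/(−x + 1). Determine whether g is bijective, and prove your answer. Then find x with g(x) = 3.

Suppose g(x_1) = g(x_2). Cross-multiplying: (−4x_1 − 2)(−x_2 + 1) = (−4x_2 − 2)(−x_1 + 1).
Expanding both sides and cancelling the symmetric terms leaves −6·(x_1 − x_2) = 0. Since −6 ≠ 0, x_1 = x_2. So g is injective.
For any y ≠ 4, solving y(−x + 1) = −4x − 2 for x gives a well-defined x ≠ 1. So g is surjective.
Thus g is bijective.
Solving g(x) = 3: cross-multiplying gives −4x − 2 = 3(−x + 1), which rearranges to −1x = 5, so x = −5.

-5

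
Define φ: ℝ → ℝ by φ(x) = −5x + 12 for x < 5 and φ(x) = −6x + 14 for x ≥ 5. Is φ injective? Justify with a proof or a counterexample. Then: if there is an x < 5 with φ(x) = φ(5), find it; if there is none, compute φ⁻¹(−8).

4

Both pieces are strictly decreasing (slopes −5 and −6), so each is injective on its own interval.
The left piece maps (−∞, 5) onto (−13, ∞); the right piece maps [5, ∞) onto (−∞, −16].
These images are disjoint, so no value is attained by both pieces. Hence φ is injective.
Because the two images are disjoint, no x < 5 has φ(x) = φ(5), so we compute φ⁻¹(−8): −8 lies in (−13, ∞), so solve −5x + 12 = −8: x = (−8 − 12)/(−5) = 4.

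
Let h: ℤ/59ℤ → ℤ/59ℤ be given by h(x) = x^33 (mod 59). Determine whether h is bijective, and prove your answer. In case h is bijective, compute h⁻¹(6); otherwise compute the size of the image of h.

31

Since 59 is prime, the nonzero elements of ℤ/59ℤ form a cyclic group of order 58.
As gcd(33, 58) = 1, raising to the 33rd power is a bijection on this group: if u^33 ≡ v^33 then (uv^{−1})^33 = 1, and the only element of order dividing gcd(33, 58) = 1 is 1, so u = v.
With h(0) = 0 this makes h injective on all of ℤ/59ℤ, hence bijective (finite equal-size domain and codomain). In particular h is bijective.
Since h is bijective, we find the preimage of 6. The inverse of x ↦ x^33 on (ℤ/59ℤ)^× is x ↦ x^51, because 33·51 = 1683 = 29·58 + 1 ≡ 1 (mod 58) and x^{58} = 1 for x ≠ 0 (Fermat). So h⁻¹(6) = 6^51 mod 59.
Repeated squaring mod 59: 6^1 ≡ 6, 6^2 ≡ 6² = 36, 6^4 ≡ 36² = 1296 ≡ 57, 6^8 ≡ 57² = 3249 ≡ 4, 6^16 ≡ 4² = 16, 6^32 ≡ 16² = 256 ≡ 20. Since 51 = 32 + 16 + 2 + 1, 6^51 ≡ 20·16·36·6: 20·16 = 320 ≡ 25, then 25·36 = 900 ≡ 15, then 15·6 = 90 ≡ 31. So 6^51 ≡ 31 (mod 59).
Hence h⁻¹(6) = 31.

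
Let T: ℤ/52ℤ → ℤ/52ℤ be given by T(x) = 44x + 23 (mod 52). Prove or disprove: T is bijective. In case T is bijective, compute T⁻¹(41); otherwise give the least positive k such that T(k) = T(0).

We have gcd(44, 52) = 4 > 1. Taking x_1 = 0 and x_2 = 13: T(0) = 23 and T(13) = 44·13 + 23 = 595 ≡ 23 (mod 52).
So T(0) = T(13) while 0 ≠ 13, thus T is not injective, hence not bijective.
Since T is not bijective, we find the least positive k with T(k) = T(0): this means 44k ≡ 0 (mod 52), i.e. 52 ∣ 44k. Since gcd(44, 52) = 4, dividing through by 4 this holds exactly when 13 ∣ 11k, and as gcd(11, 13) = 1, exactly when 13 ∣ k.
The smallest positive such k is 13.

13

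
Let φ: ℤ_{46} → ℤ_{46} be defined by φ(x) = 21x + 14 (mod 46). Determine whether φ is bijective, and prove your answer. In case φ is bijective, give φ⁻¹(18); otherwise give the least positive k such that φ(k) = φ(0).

44

If φ(a) = φ(b), then 21a ≡ 21b (mod 46). Because gcd(21, 46) = 1, we may cancel 21 to get a ≡ b (mod 46).
We now compute 21⁻¹ mod 46 explicitly. Euclid's algorithm: 46 = 2·21 + 4, 21 = 5·4 + 1; back-substituting gives 1 = 11·21 − 5·46, so 21⁻¹ ≡ 11 (mod 46).
Then y ↦ 11(y − 14) is a two-sided inverse to φ, so every y ∈ ℤ_{46} has a preimage.
Thus φ is bijective.
Since φ is bijective, we compute φ⁻¹(18): solve 21x + 14 ≡ 18 (mod 46), i.e. 21x ≡ 4 (mod 46).
Multiplying by 21⁻¹ = 11 gives x ≡ 11·4 = 44 ≡ 44 (mod 46).
Check: φ(44) = 21·44 + 14 = 938 = 20·46 + 18 ≡ 18 (mod 46).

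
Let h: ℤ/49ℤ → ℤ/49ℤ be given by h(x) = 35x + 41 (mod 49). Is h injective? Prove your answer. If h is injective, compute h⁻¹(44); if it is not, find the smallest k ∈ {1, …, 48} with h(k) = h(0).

We have gcd(35, 49) = 7 > 1. Taking s = 0 and t = 7: h(0) = 41 and h(7) = 35·7 + 41 = 286 ≡ 41 (mod 49).
So h(0) = h(7) while 0 ≠ 7, hence h is not injective.
Since h is not injective, we find the least positive k with h(k) = h(0): this means 35k ≡ 0 (mod 49), i.e. 49 ∣ 35k. Since gcd(35, 49) = 7, dividing through by 7 this holds exactly when 7 ∣ 5k, and as gcd(5, 7) = 1, exactly when 7 ∣ k.
The smallest positive such k is 7.

7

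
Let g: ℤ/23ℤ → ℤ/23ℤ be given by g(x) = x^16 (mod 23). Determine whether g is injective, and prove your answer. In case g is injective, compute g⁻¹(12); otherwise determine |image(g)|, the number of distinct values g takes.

g(11): Repeated squaring mod 23: 11^1 ≡ 11, 11^2 ≡ 11² = 121 ≡ 6, 11^4 ≡ 6² = 36 ≡ 13, 11^8 ≡ 13² = 169 ≡ 8, 11^16 ≡ 8² = 64 ≡ 18. So 11^16 ≡ 18 (mod 23).
g(12): Repeated squaring mod 23: 12^1 ≡ 12, 12^2 ≡ 12² = 144 ≡ 6, 12^4 ≡ 6² = 36 ≡ 13, 12^8 ≡ 13² = 169 ≡ 8, 12^16 ≡ 8² = 64 ≡ 18. So 12^16 ≡ 18 (mod 23).
So g(11) = g(12) = 18 while 11 ≠ 12, so g is not injective.
Since g is not injective, we determine |image(g)|. Computing x^16 mod 23 for each x (by repeated squaring, reducing mod 23 at every step), the values g(0), g(1), …, g(22) are: 0, 1, 9, 13, 12, 3, 2, 6, 16, 8, 4, 18, 18, 4, 8, 16, 6, 2, 3, 12, 13, 9, 1.
The distinct values are {0, 1, 2, 3, 4, 6, 8, 9, 12, 13, 16, 18}; there are 12 of them.

12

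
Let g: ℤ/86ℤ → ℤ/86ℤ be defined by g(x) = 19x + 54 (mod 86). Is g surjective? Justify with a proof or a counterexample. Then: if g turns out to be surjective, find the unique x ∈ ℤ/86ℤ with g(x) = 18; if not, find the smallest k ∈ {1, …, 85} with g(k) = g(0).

66

Recall that g is surjective if every y in the codomain equals g(x) for some x in the domain.
Since gcd(19, 86) = 1, 19 is invertible modulo 86. Euclid's algorithm: 86 = 4·19 + 10, 19 = 1·10 + 9, 10 = 1·9 + 1; back-substituting gives 1 = 77·19 − 17·86, so 19⁻¹ ≡ 77 (mod 86).
For any y ∈ ℤ/86ℤ, x = 77(y − 54) mod 86 satisfies g(x) = 19·77(y − 54) + 54 ≡ y (since 19·77 ≡ 1 mod 86). So every y has a preimage.
Hence g is surjective.
Since g is surjective, we find g⁻¹(18): we need 19x ≡ 18 − 54 ≡ 50 (mod 86). Using 19⁻¹ = 77: x ≡ 77·50 = 3850 = 44·86 + 66, so x = 66.
Check: g(66) = 19·66 + 54 = 1308 = 15·86 + 18 ≡ 18 (mod 86).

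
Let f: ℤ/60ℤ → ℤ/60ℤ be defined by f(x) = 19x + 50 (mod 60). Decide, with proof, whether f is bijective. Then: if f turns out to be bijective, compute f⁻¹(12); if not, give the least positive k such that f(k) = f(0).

58

If f(x_1) = f(x_2), then 19x_1 ≡ 19x_2 (mod 60). Because gcd(19, 60) = 1, we may cancel 19 to get x_1 ≡ x_2 (mod 60).
We now compute 19⁻¹ mod 60 explicitly. Euclid's algorithm: 60 = 3·19 + 3, 19 = 6·3 + 1; back-substituting gives 1 = 19·19 − 6·60, so 19⁻¹ ≡ 19 (mod 60).
For any y ∈ ℤ/60ℤ, x = 19(y − 50) mod 60 satisfies f(x) = 19·19(y − 50) + 50 ≡ y (since 19·19 ≡ 1 mod 60). So every y has a preimage.
Therefore f is bijective.
Since f is bijective, we compute f⁻¹(12): solve 19x + 50 ≡ 12 (mod 60), i.e. 19x ≡ 22 (mod 60).
Multiplying by 19⁻¹ = 19 gives x ≡ 19·22 = 418 = 6·60 + 58 ≡ 58 (mod 60).
Check: f(58) = 19·58 + 50 = 1152 = 19·60 + 12 ≡ 12 (mod 60).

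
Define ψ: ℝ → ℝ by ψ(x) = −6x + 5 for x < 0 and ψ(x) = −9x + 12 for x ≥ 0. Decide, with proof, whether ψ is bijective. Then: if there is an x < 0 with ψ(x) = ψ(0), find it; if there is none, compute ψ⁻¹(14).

Both pieces are strictly decreasing (slopes −6 and −9), so each is injective on its own interval.
The left piece maps (−∞, 0) onto (5, ∞); the right piece maps [0, ∞) onto (−∞, 12].
These images overlap. In particular ψ(0) = 12 (right piece), and solving −6x + 5 = 12 on the left piece gives x = −7/6 < 0.
So ψ(−7/6) = ψ(0) with −7/6 ≠ 0, and ψ is not injective, hence not bijective. This x = −7/6 is the requested value below 0.

-7/6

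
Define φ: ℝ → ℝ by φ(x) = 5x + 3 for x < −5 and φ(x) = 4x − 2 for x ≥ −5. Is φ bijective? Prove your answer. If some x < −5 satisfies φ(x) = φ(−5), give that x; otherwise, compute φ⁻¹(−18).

Both pieces are strictly increasing (slopes 5 and 4), so each is injective on its own interval.
The left piece maps (−∞, −5) onto (−∞, −22); the right piece maps [−5, ∞) onto [−22, ∞).
Since −22 = −22, the images partition ℝ: φ is injective and surjective, hence bijective.
Because the two images are disjoint, no x < −5 has φ(x) = φ(−5), so we compute φ⁻¹(−18): −18 lies in [−22, ∞), so solve 4x − 2 = −18: x = (−18 + 2)/4 = −4.

-4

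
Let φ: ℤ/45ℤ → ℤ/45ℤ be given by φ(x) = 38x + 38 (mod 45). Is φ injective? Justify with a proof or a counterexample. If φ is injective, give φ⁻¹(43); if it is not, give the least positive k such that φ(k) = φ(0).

25

If φ(s) = φ(t), then 38s ≡ 38t (mod 45). Because gcd(38, 45) = 1, we may cancel 38 to get s ≡ t (mod 45).
Therefore φ is injective.
We now compute 38⁻¹ mod 45 explicitly. Euclid's algorithm: 45 = 1·38 + 7, 38 = 5·7 + 3, 7 = 2·3 + 1; back-substituting gives 1 = 32·38 − 27·45, so 38⁻¹ ≡ 32 (mod 45).
Since φ is injective, we find φ⁻¹(43): we need 38x ≡ 43 − 38 ≡ 5 (mod 45). Using 38⁻¹ = 32: x ≡ 32·5 = 160 = 3·45 + 25, so x = 25.
Check: φ(25) = 38·25 + 38 = 988 = 21·45 + 43 ≡ 43 (mod 45).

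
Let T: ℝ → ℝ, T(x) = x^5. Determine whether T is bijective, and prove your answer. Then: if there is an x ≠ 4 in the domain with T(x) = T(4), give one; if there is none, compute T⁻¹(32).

On ℝ, x ↦ x^5 is strictly increasing (injective) and for any y ∈ ℝ the 5th root y^{1/5} lies in ℝ (surjective). So T is bijective.
Since x ↦ x^5 is strictly increasing on ℝ, it is injective there, so no x ≠ 4 in the domain has T(x) = T(4). We therefore compute T⁻¹(32) = 32^{1/5} = 2 (indeed 2^5 = 32).

2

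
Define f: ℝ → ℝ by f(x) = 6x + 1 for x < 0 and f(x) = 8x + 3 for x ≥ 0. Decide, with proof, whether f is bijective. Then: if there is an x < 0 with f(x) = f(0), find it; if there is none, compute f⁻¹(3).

0

Both pieces are strictly increasing (slopes 6 and 8), so each is injective on its own interval.
The left piece maps (−∞, 0) onto (−∞, 1); the right piece maps [0, ∞) onto [3, ∞).
The images leave a gap (1 has no preimage), so f is not surjective, hence not bijective.
Because the two images are disjoint, no x < 0 has f(x) = f(0), so we compute f⁻¹(3): 3 lies in [3, ∞), so solve 8x + 3 = 3: x = (3 − 3)/8 = 0.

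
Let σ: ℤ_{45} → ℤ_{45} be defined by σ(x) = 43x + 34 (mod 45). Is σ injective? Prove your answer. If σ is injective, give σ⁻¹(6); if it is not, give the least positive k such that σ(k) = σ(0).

Recall that injectivity means: for all s, t in the domain, σ(s) = σ(t) implies s = t.
If σ(s) = σ(t), then 43s ≡ 43t (mod 45). Because gcd(43, 45) = 1, we may cancel 43 to get s ≡ t (mod 45).
So σ is injective.
We now compute 43⁻¹ mod 45 explicitly. Euclid's algorithm: 45 = 1·43 + 2, 43 = 21·2 + 1; back-substituting gives 1 = 22·43 − 21·45, so 43⁻¹ ≡ 22 (mod 45).
Since σ is injective, we compute σ⁻¹(6): solve 43x + 34 ≡ 6 (mod 45), i.e. 43x ≡ 17 (mod 45).
Multiplying by 43⁻¹ = 22 gives x ≡ 22·17 = 374 = 8·45 + 14 ≡ 14 (mod 45).
Check: σ(14) = 43·14 + 34 = 636 = 14·45 + 6 ≡ 6 (mod 45).

14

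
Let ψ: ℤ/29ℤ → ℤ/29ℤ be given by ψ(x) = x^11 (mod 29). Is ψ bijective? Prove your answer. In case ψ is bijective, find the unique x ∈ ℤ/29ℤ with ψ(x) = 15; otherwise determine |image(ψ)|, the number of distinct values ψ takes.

3

Since 29 is prime, the nonzero elements of ℤ/29ℤ form a cyclic group of order 28.
As gcd(11, 28) = 1, raising to the 11th power is a bijection on this group: if x_1^11 ≡ x_2^11 then (x_1x_2^{−1})^11 = 1, and the only element of order dividing gcd(11, 28) = 1 is 1, so x_1 = x_2.
With ψ(0) = 0 this makes ψ injective on all of ℤ/29ℤ, hence bijective (finite equal-size domain and codomain). In particular ψ is bijective.
Since ψ is bijective, we find the preimage of 15. The inverse of x ↦ x^11 on (ℤ/29ℤ)^× is x ↦ x^23, because 11·23 = 253 = 9·28 + 1 ≡ 1 (mod 28) and x^{28} = 1 for x ≠ 0 (Fermat). So ψ⁻¹(15) = 15^23 mod 29.
Repeated squaring mod 29: 15^1 ≡ 15, 15^2 ≡ 15² = 225 ≡ 22, 15^4 ≡ 22² = 484 ≡ 20, 15^8 ≡ 20² = 400 ≡ 23, 15^16 ≡ 23² = 529 ≡ 7. Since 23 = 16 + 4 + 2 + 1, 15^23 ≡ 7·20·22·15: 7·20 = 140 ≡ 24, then 24·22 = 528 ≡ 6, then 6·15 = 90 ≡ 3. So 15^23 ≡ 3 (mod 29).
Hence ψ⁻¹(15) = 3.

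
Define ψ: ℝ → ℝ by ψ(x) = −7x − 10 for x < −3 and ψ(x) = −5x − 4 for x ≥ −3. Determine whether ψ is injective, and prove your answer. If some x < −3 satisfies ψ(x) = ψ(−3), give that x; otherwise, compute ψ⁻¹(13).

-23/7

Both pieces are strictly decreasing (slopes −7 and −5), so each is injective on its own interval.
The left piece maps (−∞, −3) onto (11, ∞); the right piece maps [−3, ∞) onto (−∞, 11].
These images are disjoint, so no value is attained by both pieces. Thus ψ is injective.
Because the two images are disjoint, no x < −3 has ψ(x) = ψ(−3), so we compute ψ⁻¹(13): 13 lies in (11, ∞), so solve −7x − 10 = 13: x = (13 + 10)/(−7) = −23/7.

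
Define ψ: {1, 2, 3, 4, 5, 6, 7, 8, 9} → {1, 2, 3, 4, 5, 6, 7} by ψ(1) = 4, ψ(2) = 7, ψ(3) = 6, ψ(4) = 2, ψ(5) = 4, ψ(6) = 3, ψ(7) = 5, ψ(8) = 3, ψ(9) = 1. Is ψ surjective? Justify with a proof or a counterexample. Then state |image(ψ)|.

7

Every element of the codomain has a preimage: 1 = ψ(9), 2 = ψ(4), 3 = ψ(6), 4 = ψ(1), 5 = ψ(7), 6 = ψ(3), 7 = ψ(2).
Therefore ψ is surjective.
The image of ψ is {1, 2, 3, 4, 5, 6, 7}, which has 7 elements.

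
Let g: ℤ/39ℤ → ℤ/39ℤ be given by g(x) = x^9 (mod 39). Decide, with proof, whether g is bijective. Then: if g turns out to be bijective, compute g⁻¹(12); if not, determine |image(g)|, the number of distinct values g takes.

15

g(2): Repeated squaring mod 39: 2^1 ≡ 2, 2^2 ≡ 2² = 4, 2^4 ≡ 4² = 16, 2^8 ≡ 16² = 256 ≡ 22. Since 9 = 8 + 1, 2^9 ≡ 22·2: 22·2 = 44 ≡ 5. So 2^9 ≡ 5 (mod 39).
g(5): Repeated squaring mod 39: 5^1 ≡ 5, 5^2 ≡ 5² = 25, 5^4 ≡ 25² = 625 ≡ 1, 5^8 ≡ 1² = 1. Since 9 = 8 + 1, 5^9 ≡ 1·5: 1·5 = 5. So 5^9 ≡ 5 (mod 39).
So g(2) = g(5) = 5 while 2 ≠ 5, so g is not injective, hence not bijective.
Since g is not bijective, we determine |image(g)|. Computing x^9 mod 39 for each x (by repeated squaring, reducing mod 39 at every step), the values g(0), g(1), …, g(38) are: 0, 1, 5, 27, 25, 5, 18, 34, 8, 27, 25, 8, 12, 13, 14, 18, 1, 38, 18, 31, 8, 21, 1, 38, 21, 25, 26, 27, 31, 14, 12, 31, 5, 21, 34, 14, 12, 34, 38.
The distinct values are {0, 1, 5, 8, 12, 13, 14, 18, 21, 25, 26, 27, 31, 34, 38}; there are 15 of them.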